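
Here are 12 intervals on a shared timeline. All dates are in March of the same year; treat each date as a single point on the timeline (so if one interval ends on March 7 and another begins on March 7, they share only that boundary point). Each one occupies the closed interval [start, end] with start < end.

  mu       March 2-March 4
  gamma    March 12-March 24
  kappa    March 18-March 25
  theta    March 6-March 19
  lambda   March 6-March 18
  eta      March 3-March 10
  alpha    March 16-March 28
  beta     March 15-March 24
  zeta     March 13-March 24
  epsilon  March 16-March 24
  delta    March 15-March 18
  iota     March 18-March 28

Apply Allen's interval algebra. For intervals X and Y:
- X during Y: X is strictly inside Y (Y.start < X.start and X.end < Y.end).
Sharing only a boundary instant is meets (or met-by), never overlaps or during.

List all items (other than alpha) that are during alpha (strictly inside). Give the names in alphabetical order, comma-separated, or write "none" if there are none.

Target alpha = [March 16, March 28].
beta [March 15, March 24] → overlaps → no.
delta [March 15, March 18] → overlaps → no.
epsilon [March 16, March 24] → starts → no.
eta [March 3, March 10] → before → no.
gamma [March 12, March 24] → overlaps → no.
iota [March 18, March 28] → finishes → no.
kappa [March 18, March 25] → during → yes.
lambda [March 6, March 18] → overlaps → no.
mu [March 2, March 4] → before → no.
theta [March 6, March 19] → overlaps → no.
zeta [March 13, March 24] → overlaps → no.
Result: kappa.

kappa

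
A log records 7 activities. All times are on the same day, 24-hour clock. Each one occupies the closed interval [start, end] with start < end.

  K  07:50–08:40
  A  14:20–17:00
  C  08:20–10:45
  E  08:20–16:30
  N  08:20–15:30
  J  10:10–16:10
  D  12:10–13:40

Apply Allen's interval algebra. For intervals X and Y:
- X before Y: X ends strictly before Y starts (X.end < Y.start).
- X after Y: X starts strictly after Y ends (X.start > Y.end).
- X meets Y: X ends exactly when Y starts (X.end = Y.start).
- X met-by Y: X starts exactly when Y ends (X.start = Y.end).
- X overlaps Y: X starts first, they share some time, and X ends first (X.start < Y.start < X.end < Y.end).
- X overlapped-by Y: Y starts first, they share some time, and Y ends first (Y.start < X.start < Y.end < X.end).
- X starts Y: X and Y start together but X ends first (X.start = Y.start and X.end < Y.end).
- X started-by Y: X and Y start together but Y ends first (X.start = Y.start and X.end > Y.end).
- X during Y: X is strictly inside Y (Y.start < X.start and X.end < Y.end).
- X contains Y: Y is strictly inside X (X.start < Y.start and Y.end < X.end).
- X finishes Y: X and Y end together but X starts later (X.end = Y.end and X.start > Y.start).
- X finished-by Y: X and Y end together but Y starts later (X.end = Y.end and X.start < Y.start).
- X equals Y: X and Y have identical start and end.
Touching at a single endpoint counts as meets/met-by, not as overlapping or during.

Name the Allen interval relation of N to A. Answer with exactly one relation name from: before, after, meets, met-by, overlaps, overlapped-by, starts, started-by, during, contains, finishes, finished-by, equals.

overlaps

N = [08:20, 15:30]; A = [14:20, 17:00].
Compare endpoints: N.start < A.start, N.start < A.end, N.end > A.start, N.end < A.end.
That pattern is 'overlaps'.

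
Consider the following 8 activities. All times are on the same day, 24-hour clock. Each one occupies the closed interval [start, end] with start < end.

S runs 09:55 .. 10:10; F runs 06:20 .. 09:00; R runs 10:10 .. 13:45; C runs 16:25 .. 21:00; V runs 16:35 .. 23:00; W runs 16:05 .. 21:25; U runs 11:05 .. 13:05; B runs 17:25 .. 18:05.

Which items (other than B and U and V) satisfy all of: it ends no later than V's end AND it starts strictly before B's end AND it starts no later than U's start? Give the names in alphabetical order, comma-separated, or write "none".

F, R, S

Conditions: its end is no later than V's end (X.end <= 23:00) AND its start is strictly before B's end (X.start < 18:05) AND its start is no later than U's start (X.start <= 11:05).
C: end 21:00 <= 23:00? ✓; start 16:25 < 18:05? ✓; start 16:25 <= 11:05? ✗ → no.
F: end 09:00 <= 23:00? ✓; start 06:20 < 18:05? ✓; start 06:20 <= 11:05? ✓ → yes.
R: end 13:45 <= 23:00? ✓; start 10:10 < 18:05? ✓; start 10:10 <= 11:05? ✓ → yes.
S: end 10:10 <= 23:00? ✓; start 09:55 < 18:05? ✓; start 09:55 <= 11:05? ✓ → yes.
W: end 21:25 <= 23:00? ✓; start 16:05 < 18:05? ✓; start 16:05 <= 11:05? ✗ → no.
Result: F, R, S.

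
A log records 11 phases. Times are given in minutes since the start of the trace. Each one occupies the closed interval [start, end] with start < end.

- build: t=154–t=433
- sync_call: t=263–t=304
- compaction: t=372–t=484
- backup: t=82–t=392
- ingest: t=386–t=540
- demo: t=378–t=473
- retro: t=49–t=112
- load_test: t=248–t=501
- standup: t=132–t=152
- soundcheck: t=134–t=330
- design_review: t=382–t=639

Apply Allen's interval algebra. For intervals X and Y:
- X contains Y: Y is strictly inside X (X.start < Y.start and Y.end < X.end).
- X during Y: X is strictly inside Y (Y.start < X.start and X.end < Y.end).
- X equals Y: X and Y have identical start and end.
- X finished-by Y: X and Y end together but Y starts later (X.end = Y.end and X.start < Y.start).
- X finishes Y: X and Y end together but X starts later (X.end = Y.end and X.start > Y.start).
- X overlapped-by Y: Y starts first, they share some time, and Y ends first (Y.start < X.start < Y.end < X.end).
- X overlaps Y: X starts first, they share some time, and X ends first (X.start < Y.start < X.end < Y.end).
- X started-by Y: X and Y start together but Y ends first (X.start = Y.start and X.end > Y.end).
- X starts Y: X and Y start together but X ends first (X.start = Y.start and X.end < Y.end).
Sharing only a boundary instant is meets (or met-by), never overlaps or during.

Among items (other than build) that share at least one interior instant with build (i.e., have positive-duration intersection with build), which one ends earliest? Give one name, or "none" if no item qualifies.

Target build = [t=154, t=433].
backup [t=82, t=392] → overlaps → candidate.
compaction [t=372, t=484] → overlapped-by → candidate.
demo [t=378, t=473] → overlapped-by → candidate.
design_review [t=382, t=639] → overlapped-by → candidate.
ingest [t=386, t=540] → overlapped-by → candidate.
load_test [t=248, t=501] → overlapped-by → candidate.
retro [t=49, t=112] → before → excluded.
soundcheck [t=134, t=330] → overlaps → candidate.
standup [t=132, t=152] → before → excluded.
sync_call [t=263, t=304] → during → candidate.
Among candidates, earliest end is t=304 → sync_call.

sync_call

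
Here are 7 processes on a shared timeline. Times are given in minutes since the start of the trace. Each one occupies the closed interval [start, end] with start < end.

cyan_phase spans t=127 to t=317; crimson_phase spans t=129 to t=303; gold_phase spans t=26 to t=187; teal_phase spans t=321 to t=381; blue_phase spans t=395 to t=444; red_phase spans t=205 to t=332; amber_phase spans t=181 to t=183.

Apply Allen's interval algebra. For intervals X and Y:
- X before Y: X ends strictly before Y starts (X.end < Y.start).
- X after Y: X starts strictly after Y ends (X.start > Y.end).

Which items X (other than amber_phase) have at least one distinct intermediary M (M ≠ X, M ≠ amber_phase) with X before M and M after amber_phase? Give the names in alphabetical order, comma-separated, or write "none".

crimson_phase, cyan_phase, gold_phase, red_phase, teal_phase

Target amber_phase = [t=181, t=183].
Intermediaries M with M after amber_phase: blue_phase, red_phase, teal_phase.
Via blue_phase — items with X before blue_phase: crimson_phase, cyan_phase, gold_phase, red_phase, teal_phase.
Via red_phase — items with X before red_phase: gold_phase.
Via teal_phase — items with X before teal_phase: crimson_phase, cyan_phase, gold_phase.
Union: crimson_phase, cyan_phase, gold_phase, red_phase, teal_phase.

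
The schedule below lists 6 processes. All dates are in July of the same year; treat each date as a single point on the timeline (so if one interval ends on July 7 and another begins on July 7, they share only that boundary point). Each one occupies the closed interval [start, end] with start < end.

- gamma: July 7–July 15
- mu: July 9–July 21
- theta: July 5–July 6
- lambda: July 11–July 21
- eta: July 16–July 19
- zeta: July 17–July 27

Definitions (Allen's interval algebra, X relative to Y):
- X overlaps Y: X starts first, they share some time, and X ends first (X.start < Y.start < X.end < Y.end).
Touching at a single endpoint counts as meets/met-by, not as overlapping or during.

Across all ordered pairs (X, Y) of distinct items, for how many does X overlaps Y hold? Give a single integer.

5

Checking all 30 ordered pairs for relation 'overlaps'; matching pairs in alphabetical order:
(eta, zeta): eta overlaps zeta ✓
(gamma, lambda): gamma overlaps lambda ✓
(gamma, mu): gamma overlaps mu ✓
(lambda, zeta): lambda overlaps zeta ✓
(mu, zeta): mu overlaps zeta ✓
Count: 5.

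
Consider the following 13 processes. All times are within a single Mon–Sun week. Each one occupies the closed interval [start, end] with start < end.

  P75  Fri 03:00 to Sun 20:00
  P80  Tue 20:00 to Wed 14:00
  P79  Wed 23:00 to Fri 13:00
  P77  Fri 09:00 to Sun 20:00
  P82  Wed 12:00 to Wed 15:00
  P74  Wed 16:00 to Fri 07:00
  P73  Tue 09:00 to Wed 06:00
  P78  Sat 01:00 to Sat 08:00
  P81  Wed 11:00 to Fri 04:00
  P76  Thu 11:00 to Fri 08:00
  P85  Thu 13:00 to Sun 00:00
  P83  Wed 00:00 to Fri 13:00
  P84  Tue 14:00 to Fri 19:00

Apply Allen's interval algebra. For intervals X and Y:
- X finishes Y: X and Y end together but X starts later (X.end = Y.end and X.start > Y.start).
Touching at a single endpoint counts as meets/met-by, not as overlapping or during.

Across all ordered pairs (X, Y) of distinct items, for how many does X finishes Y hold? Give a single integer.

Checking all 156 ordered pairs for relation 'finishes'; matching pairs in alphabetical order:
(P77, P75): P77 finishes P75 ✓
(P79, P83): P79 finishes P83 ✓
Count: 2.

2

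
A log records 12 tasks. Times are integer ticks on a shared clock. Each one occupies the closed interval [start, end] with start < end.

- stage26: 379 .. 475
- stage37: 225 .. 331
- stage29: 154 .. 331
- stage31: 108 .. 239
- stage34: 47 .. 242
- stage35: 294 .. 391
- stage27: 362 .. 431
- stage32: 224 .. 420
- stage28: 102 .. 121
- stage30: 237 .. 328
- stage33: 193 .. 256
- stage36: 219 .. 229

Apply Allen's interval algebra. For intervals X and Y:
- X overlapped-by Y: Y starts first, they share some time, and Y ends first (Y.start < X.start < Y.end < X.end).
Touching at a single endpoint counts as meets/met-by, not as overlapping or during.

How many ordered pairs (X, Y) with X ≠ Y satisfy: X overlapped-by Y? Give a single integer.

25

Checking all 132 ordered pairs for relation 'overlapped-by'; matching pairs in alphabetical order:
(stage26, stage27): stage26 overlapped-by stage27 ✓
(stage26, stage32): stage26 overlapped-by stage32 ✓
(stage26, stage35): stage26 overlapped-by stage35 ✓
(stage27, stage32): stage27 overlapped-by stage32 ✓
(stage27, stage35): stage27 overlapped-by stage35 ✓
(stage29, stage31): stage29 overlapped-by stage31 ✓
(stage29, stage34): stage29 overlapped-by stage34 ✓
(stage30, stage31): stage30 overlapped-by stage31 ✓
(stage30, stage33): stage30 overlapped-by stage33 ✓
(stage30, stage34): stage30 overlapped-by stage34 ✓
(stage31, stage28): stage31 overlapped-by stage28 ✓
(stage32, stage29): stage32 overlapped-by stage29 ✓
(stage32, stage31): stage32 overlapped-by stage31 ✓
(stage32, stage33): stage32 overlapped-by stage33 ✓
(stage32, stage34): stage32 overlapped-by stage34 ✓
(stage32, stage36): stage32 overlapped-by stage36 ✓
(stage33, stage31): stage33 overlapped-by stage31 ✓
(stage33, stage34): stage33 overlapped-by stage34 ✓
(stage35, stage29): stage35 overlapped-by stage29 ✓
(stage35, stage30): stage35 overlapped-by stage30 ✓
(stage35, stage37): stage35 overlapped-by stage37 ✓
(stage37, stage31): stage37 overlapped-by stage31 ✓
(stage37, stage33): stage37 overlapped-by stage33 ✓
(stage37, stage34): stage37 overlapped-by stage34 ✓
... plus 1 further pairs not listed.
Count: 25.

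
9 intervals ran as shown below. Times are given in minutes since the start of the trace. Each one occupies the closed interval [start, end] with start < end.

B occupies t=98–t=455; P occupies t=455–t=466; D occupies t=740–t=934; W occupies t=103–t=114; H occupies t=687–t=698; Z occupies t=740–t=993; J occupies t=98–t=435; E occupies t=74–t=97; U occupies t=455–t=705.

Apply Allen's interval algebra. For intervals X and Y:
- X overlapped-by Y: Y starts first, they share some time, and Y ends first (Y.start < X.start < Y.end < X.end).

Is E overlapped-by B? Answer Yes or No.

E = [t=74, t=97], B = [t=98, t=455].
Actual relation of E to B: before.
Asked whether 'overlapped-by' holds → No.

No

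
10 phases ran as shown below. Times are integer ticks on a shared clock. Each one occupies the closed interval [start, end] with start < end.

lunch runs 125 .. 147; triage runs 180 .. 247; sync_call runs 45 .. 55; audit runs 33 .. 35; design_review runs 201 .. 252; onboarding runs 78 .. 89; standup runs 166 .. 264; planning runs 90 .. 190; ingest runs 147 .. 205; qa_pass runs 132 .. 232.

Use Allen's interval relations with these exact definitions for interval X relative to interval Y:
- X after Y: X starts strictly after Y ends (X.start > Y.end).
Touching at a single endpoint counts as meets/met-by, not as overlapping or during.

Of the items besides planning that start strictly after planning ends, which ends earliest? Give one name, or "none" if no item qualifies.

design_review

Target planning = [90, 190].
audit [33, 35] → before → excluded.
design_review [201, 252] → after → candidate.
ingest [147, 205] → overlapped-by → excluded.
lunch [125, 147] → during → excluded.
onboarding [78, 89] → before → excluded.
qa_pass [132, 232] → overlapped-by → excluded.
standup [166, 264] → overlapped-by → excluded.
sync_call [45, 55] → before → excluded.
triage [180, 247] → overlapped-by → excluded.
Among candidates, earliest end is 252 → design_review.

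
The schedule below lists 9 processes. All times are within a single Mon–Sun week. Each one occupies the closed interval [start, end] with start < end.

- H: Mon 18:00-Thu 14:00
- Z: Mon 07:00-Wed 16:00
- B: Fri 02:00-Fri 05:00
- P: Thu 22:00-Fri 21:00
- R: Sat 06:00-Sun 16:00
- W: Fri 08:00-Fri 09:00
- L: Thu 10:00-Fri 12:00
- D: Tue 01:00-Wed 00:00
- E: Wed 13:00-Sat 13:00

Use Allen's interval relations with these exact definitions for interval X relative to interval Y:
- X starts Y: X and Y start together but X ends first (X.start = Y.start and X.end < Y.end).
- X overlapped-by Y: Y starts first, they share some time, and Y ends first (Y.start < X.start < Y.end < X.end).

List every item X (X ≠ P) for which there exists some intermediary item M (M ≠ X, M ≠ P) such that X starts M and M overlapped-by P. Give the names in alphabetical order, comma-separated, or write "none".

Target P = [Thu 22:00, Fri 21:00].
Intermediaries M with M overlapped-by P: none.
Union: none.

none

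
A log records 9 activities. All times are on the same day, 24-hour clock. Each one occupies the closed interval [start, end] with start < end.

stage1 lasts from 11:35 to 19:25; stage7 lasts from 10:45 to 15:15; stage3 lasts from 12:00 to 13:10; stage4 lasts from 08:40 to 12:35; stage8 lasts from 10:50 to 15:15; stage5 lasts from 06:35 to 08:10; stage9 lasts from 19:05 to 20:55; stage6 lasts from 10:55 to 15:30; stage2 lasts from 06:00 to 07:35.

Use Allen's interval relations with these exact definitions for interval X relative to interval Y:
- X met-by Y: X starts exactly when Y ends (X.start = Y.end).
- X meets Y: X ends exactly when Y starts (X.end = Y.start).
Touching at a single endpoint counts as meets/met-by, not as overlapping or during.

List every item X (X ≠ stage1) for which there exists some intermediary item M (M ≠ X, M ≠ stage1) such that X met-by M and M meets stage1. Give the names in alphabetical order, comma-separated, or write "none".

none

Target stage1 = [11:35, 19:25].
Intermediaries M with M meets stage1: none.
Union: none.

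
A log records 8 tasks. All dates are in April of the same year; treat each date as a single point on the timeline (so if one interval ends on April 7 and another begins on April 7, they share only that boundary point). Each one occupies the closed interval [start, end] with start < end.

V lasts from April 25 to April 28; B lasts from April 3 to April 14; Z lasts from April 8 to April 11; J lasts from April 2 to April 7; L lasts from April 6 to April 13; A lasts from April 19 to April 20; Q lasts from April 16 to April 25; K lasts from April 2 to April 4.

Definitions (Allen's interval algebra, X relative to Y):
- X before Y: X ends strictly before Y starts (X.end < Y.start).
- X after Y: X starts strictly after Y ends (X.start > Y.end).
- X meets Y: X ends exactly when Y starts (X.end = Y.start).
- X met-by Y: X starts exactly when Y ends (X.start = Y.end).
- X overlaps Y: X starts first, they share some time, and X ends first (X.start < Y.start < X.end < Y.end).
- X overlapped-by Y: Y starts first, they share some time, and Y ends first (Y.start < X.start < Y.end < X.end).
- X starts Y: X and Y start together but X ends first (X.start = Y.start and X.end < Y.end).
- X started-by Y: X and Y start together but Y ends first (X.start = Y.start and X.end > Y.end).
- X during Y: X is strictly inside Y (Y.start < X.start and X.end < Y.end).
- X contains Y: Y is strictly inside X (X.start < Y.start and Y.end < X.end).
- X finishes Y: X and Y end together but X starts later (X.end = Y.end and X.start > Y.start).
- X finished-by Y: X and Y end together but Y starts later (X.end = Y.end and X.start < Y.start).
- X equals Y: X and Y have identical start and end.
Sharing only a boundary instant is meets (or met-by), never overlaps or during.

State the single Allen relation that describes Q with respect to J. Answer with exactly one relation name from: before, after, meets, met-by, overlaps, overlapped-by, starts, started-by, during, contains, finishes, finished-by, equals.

after

Q = [April 16, April 25]; J = [April 2, April 7].
Compare endpoints: Q.start > J.start, Q.start > J.end, Q.end > J.start, Q.end > J.end.
That pattern is 'after'.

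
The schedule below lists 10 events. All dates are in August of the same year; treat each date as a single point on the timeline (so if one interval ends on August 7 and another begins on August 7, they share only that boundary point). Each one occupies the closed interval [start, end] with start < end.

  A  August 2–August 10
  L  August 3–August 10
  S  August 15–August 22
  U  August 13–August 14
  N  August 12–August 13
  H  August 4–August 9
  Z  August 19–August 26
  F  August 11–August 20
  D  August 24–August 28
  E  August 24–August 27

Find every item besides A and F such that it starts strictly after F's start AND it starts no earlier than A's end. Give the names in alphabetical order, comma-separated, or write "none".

D, E, N, S, U, Z

Conditions: its start is strictly after F's start (X.start > August 11) AND its start is no earlier than A's end (X.start >= August 10).
D: start August 24 > August 11? ✓; start August 24 >= August 10? ✓ → yes.
E: start August 24 > August 11? ✓; start August 24 >= August 10? ✓ → yes.
H: start August 4 > August 11? ✗; start August 4 >= August 10? ✗ → no.
L: start August 3 > August 11? ✗; start August 3 >= August 10? ✗ → no.
N: start August 12 > August 11? ✓; start August 12 >= August 10? ✓ → yes.
S: start August 15 > August 11? ✓; start August 15 >= August 10? ✓ → yes.
U: start August 13 > August 11? ✓; start August 13 >= August 10? ✓ → yes.
Z: start August 19 > August 11? ✓; start August 19 >= August 10? ✓ → yes.
Result: D, E, N, S, U, Z.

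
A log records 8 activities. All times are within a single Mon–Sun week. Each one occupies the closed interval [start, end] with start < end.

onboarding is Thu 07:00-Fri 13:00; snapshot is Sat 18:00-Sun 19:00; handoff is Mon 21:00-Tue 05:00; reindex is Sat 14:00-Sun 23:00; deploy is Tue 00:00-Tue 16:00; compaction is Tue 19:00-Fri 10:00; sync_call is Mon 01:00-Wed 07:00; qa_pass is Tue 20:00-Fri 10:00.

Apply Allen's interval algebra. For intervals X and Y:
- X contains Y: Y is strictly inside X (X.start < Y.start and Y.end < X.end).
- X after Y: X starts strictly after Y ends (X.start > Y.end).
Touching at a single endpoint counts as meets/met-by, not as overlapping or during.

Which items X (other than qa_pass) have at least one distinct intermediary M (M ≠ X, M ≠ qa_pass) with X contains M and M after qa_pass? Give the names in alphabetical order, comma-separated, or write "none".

reindex

Target qa_pass = [Tue 20:00, Fri 10:00].
Intermediaries M with M after qa_pass: reindex, snapshot.
Via reindex — items with X contains reindex: none.
Via snapshot — items with X contains snapshot: reindex.
Union: reindex.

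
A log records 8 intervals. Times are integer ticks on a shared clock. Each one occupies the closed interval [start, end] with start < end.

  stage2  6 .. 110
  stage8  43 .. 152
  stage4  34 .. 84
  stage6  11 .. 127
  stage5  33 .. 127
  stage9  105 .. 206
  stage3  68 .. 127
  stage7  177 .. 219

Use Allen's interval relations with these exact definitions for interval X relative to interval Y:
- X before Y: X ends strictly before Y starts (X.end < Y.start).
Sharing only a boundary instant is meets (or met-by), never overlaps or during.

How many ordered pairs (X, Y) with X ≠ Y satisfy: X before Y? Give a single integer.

Checking all 56 ordered pairs for relation 'before'; matching pairs in alphabetical order:
(stage2, stage7): stage2 before stage7 ✓
(stage3, stage7): stage3 before stage7 ✓
(stage4, stage7): stage4 before stage7 ✓
(stage4, stage9): stage4 before stage9 ✓
(stage5, stage7): stage5 before stage7 ✓
(stage6, stage7): stage6 before stage7 ✓
(stage8, stage7): stage8 before stage7 ✓
Count: 7.

7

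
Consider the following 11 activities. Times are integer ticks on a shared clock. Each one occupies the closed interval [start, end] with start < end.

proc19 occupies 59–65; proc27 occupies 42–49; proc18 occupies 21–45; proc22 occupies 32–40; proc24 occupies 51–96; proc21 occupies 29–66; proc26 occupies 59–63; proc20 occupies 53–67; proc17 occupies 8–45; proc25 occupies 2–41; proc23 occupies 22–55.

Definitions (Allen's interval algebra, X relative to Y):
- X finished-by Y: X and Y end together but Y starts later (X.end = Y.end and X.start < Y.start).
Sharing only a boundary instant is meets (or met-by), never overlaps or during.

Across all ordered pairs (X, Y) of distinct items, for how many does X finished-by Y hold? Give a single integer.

Checking all 110 ordered pairs for relation 'finished-by'; matching pairs in alphabetical order:
(proc17, proc18): proc17 finished-by proc18 ✓
Count: 1.

1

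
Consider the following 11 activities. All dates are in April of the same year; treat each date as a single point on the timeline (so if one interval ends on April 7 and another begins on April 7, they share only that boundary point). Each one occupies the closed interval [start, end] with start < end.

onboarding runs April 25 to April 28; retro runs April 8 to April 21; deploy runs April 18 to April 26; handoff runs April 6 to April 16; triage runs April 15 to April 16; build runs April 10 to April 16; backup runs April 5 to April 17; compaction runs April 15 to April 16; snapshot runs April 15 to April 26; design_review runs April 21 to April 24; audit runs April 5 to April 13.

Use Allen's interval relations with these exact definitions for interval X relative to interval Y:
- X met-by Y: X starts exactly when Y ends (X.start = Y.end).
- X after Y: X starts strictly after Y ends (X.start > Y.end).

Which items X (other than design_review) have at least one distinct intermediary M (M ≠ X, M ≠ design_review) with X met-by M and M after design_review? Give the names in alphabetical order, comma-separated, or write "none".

none

Target design_review = [April 21, April 24].
Intermediaries M with M after design_review: onboarding.
Via onboarding — items with X met-by onboarding: none.
Union: none.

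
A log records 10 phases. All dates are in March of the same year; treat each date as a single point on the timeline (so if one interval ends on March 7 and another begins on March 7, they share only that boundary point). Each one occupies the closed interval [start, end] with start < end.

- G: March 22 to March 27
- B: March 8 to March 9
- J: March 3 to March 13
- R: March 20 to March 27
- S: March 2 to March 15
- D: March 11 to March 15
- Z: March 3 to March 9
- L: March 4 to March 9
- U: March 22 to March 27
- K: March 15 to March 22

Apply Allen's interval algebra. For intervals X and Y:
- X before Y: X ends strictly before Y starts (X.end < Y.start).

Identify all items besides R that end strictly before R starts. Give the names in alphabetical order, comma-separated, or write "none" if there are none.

B, D, J, L, S, Z

Target R = [March 20, March 27].
B [March 8, March 9] → before → yes.
D [March 11, March 15] → before → yes.
G [March 22, March 27] → finishes → no.
J [March 3, March 13] → before → yes.
K [March 15, March 22] → overlaps → no.
L [March 4, March 9] → before → yes.
S [March 2, March 15] → before → yes.
U [March 22, March 27] → finishes → no.
Z [March 3, March 9] → before → yes.
Result: B, D, J, L, S, Z.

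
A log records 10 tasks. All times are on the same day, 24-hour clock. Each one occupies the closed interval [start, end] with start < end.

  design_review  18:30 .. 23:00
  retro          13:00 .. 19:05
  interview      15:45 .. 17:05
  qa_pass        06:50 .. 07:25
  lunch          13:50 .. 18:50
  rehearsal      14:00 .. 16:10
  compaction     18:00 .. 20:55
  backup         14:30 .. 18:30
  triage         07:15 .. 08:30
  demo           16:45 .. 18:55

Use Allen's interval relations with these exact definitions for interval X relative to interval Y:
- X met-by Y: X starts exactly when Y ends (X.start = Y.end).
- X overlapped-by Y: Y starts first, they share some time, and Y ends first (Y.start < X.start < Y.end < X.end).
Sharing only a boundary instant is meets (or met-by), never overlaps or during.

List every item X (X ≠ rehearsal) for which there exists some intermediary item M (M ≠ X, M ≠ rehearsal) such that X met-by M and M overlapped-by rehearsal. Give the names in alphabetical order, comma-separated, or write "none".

design_review

Target rehearsal = [14:00, 16:10].
Intermediaries M with M overlapped-by rehearsal: backup, interview.
Via backup — items with X met-by backup: design_review.
Via interview — items with X met-by interview: none.
Union: design_review.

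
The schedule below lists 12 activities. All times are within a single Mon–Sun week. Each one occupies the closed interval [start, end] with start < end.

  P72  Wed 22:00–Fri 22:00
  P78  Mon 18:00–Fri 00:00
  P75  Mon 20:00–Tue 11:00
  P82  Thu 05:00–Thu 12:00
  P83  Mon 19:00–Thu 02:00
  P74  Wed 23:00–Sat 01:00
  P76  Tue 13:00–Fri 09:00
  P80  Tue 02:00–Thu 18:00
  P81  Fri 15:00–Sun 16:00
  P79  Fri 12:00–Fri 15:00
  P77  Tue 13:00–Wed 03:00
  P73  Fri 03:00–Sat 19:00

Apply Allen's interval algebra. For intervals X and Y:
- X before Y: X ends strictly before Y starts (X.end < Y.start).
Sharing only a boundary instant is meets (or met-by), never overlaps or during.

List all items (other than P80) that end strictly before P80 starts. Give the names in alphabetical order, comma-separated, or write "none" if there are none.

Target P80 = [Tue 02:00, Thu 18:00].
P72 [Wed 22:00, Fri 22:00] → overlapped-by → no.
P73 [Fri 03:00, Sat 19:00] → after → no.
P74 [Wed 23:00, Sat 01:00] → overlapped-by → no.
P75 [Mon 20:00, Tue 11:00] → overlaps → no.
P76 [Tue 13:00, Fri 09:00] → overlapped-by → no.
P77 [Tue 13:00, Wed 03:00] → during → no.
P78 [Mon 18:00, Fri 00:00] → contains → no.
P79 [Fri 12:00, Fri 15:00] → after → no.
P81 [Fri 15:00, Sun 16:00] → after → no.
P82 [Thu 05:00, Thu 12:00] → during → no.
P83 [Mon 19:00, Thu 02:00] → overlaps → no.
Result: none.

none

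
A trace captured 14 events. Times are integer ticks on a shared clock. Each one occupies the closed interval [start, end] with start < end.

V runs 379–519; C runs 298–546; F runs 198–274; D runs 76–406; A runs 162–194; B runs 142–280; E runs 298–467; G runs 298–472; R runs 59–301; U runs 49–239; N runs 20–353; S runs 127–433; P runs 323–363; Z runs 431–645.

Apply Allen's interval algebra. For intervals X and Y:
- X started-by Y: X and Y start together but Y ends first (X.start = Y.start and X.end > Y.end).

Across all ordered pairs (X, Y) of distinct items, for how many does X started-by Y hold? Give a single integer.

Checking all 182 ordered pairs for relation 'started-by'; matching pairs in alphabetical order:
(C, E): C started-by E ✓
(C, G): C started-by G ✓
(G, E): G started-by E ✓
Count: 3.

3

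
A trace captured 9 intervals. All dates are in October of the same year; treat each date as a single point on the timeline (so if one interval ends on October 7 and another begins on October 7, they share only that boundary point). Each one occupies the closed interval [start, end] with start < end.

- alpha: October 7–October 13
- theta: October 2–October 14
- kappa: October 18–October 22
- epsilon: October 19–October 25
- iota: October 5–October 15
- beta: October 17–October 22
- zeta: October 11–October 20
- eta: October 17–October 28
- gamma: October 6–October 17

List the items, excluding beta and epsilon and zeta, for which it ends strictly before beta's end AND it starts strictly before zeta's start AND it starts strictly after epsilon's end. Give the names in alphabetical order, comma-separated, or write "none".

Conditions: its end is strictly before beta's end (X.end < October 22) AND its start is strictly before zeta's start (X.start < October 11) AND its start is strictly after epsilon's end (X.start > October 25).
alpha: end October 13 < October 22? ✓; start October 7 < October 11? ✓; start October 7 > October 25? ✗ → no.
eta: end October 28 < October 22? ✗; start October 17 < October 11? ✗; start October 17 > October 25? ✗ → no.
gamma: end October 17 < October 22? ✓; start October 6 < October 11? ✓; start October 6 > October 25? ✗ → no.
iota: end October 15 < October 22? ✓; start October 5 < October 11? ✓; start October 5 > October 25? ✗ → no.
kappa: end October 22 < October 22? ✗; start October 18 < October 11? ✗; start October 18 > October 25? ✗ → no.
theta: end October 14 < October 22? ✓; start October 2 < October 11? ✓; start October 2 > October 25? ✗ → no.
Result: none.

none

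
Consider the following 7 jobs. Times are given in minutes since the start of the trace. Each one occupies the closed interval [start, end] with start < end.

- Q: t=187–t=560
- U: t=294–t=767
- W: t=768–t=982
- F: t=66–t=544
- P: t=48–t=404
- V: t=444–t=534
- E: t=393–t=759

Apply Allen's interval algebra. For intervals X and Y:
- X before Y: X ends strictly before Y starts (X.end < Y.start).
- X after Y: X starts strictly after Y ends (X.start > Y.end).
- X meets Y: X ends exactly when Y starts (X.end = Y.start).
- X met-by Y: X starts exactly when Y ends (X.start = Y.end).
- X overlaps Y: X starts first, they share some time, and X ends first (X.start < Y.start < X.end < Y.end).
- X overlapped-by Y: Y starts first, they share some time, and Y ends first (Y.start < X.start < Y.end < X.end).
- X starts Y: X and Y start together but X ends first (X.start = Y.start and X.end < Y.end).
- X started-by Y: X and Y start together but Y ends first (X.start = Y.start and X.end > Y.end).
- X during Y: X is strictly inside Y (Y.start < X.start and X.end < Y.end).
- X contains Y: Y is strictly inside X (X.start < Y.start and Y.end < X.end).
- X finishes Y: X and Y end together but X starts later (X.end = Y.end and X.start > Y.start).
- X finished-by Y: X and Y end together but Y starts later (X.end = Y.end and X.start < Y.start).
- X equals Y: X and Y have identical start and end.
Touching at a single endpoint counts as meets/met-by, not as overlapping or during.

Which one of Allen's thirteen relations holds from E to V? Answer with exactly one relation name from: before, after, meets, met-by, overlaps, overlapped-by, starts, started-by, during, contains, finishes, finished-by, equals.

contains

E = [t=393, t=759]; V = [t=444, t=534].
Compare endpoints: E.start < V.start, E.start < V.end, E.end > V.start, E.end > V.end.
That pattern is 'contains'.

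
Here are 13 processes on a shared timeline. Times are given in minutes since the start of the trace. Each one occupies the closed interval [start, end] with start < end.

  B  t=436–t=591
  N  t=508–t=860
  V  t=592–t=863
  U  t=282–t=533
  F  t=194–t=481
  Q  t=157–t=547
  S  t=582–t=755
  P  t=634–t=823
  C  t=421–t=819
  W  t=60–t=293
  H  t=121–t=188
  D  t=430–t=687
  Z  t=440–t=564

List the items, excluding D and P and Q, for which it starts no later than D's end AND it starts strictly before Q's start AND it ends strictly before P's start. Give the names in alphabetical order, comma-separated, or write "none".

Conditions: its start is no later than D's end (X.start <= t=687) AND its start is strictly before Q's start (X.start < t=157) AND its end is strictly before P's start (X.end < t=634).
B: start t=436 <= t=687? ✓; start t=436 < t=157? ✗; end t=591 < t=634? ✓ → no.
C: start t=421 <= t=687? ✓; start t=421 < t=157? ✗; end t=819 < t=634? ✗ → no.
F: start t=194 <= t=687? ✓; start t=194 < t=157? ✗; end t=481 < t=634? ✓ → no.
H: start t=121 <= t=687? ✓; start t=121 < t=157? ✓; end t=188 < t=634? ✓ → yes.
N: start t=508 <= t=687? ✓; start t=508 < t=157? ✗; end t=860 < t=634? ✗ → no.
S: start t=582 <= t=687? ✓; start t=582 < t=157? ✗; end t=755 < t=634? ✗ → no.
U: start t=282 <= t=687? ✓; start t=282 < t=157? ✗; end t=533 < t=634? ✓ → no.
V: start t=592 <= t=687? ✓; start t=592 < t=157? ✗; end t=863 < t=634? ✗ → no.
W: start t=60 <= t=687? ✓; start t=60 < t=157? ✓; end t=293 < t=634? ✓ → yes.
Z: start t=440 <= t=687? ✓; start t=440 < t=157? ✗; end t=564 < t=634? ✓ → no.
Result: H, W.

H, W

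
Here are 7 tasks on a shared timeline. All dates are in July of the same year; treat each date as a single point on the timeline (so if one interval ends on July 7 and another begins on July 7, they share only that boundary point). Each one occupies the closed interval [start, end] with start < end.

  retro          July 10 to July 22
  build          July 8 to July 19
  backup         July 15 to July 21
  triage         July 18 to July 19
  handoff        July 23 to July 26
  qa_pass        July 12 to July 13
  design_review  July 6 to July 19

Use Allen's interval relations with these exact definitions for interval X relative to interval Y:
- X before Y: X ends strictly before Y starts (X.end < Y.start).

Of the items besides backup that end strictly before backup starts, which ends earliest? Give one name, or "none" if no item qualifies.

Target backup = [July 15, July 21].
build [July 8, July 19] → overlaps → excluded.
design_review [July 6, July 19] → overlaps → excluded.
handoff [July 23, July 26] → after → excluded.
qa_pass [July 12, July 13] → before → candidate.
retro [July 10, July 22] → contains → excluded.
triage [July 18, July 19] → during → excluded.
Among candidates, earliest end is July 13 → qa_pass.

qa_pass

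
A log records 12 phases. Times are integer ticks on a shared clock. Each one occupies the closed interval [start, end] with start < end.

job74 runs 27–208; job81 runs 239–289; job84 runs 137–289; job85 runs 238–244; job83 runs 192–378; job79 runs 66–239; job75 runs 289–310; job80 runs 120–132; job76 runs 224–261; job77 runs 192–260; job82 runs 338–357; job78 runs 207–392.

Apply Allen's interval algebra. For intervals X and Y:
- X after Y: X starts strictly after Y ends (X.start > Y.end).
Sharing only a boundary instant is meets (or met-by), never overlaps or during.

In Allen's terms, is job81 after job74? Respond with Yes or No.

job81 = [239, 289], job74 = [27, 208].
Actual relation of job81 to job74: after.
Asked whether 'after' holds → Yes.

Yes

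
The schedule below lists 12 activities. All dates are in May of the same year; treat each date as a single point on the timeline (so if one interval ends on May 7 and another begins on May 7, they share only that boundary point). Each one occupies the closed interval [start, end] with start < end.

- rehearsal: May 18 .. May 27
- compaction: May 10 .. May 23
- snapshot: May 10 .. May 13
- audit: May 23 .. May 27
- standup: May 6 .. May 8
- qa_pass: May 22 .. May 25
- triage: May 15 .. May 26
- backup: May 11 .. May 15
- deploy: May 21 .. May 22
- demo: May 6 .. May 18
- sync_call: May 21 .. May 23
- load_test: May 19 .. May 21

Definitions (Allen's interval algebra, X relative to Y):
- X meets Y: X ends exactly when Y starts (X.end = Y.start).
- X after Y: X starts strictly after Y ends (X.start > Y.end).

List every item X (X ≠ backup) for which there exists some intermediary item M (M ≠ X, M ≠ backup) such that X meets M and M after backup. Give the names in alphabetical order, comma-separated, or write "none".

Target backup = [May 11, May 15].
Intermediaries M with M after backup: audit, deploy, load_test, qa_pass, rehearsal, sync_call.
Via audit — items with X meets audit: compaction, sync_call.
Via deploy — items with X meets deploy: load_test.
Via load_test — items with X meets load_test: none.
Via qa_pass — items with X meets qa_pass: deploy.
Via rehearsal — items with X meets rehearsal: demo.
Via sync_call — items with X meets sync_call: load_test.
Union: compaction, demo, deploy, load_test, sync_call.

compaction, demo, deploy, load_test, sync_call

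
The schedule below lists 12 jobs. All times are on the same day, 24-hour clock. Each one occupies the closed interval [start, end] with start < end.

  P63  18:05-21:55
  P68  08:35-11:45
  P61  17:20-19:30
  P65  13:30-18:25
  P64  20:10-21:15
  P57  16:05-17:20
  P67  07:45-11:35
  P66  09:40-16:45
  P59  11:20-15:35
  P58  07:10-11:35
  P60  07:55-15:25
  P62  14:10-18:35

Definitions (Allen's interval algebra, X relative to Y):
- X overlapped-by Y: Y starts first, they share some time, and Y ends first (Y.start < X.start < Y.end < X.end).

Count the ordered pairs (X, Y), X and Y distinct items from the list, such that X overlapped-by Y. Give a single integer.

Checking all 132 ordered pairs for relation 'overlapped-by'; matching pairs in alphabetical order:
(P57, P66): P57 overlapped-by P66 ✓
(P59, P58): P59 overlapped-by P58 ✓
(P59, P60): P59 overlapped-by P60 ✓
(P59, P67): P59 overlapped-by P67 ✓
(P59, P68): P59 overlapped-by P68 ✓
(P60, P58): P60 overlapped-by P58 ✓
(P60, P67): P60 overlapped-by P67 ✓
(P61, P62): P61 overlapped-by P62 ✓
(P61, P65): P61 overlapped-by P65 ✓
(P62, P59): P62 overlapped-by P59 ✓
(P62, P60): P62 overlapped-by P60 ✓
(P62, P65): P62 overlapped-by P65 ✓
(P62, P66): P62 overlapped-by P66 ✓
(P63, P61): P63 overlapped-by P61 ✓
(P63, P62): P63 overlapped-by P62 ✓
(P63, P65): P63 overlapped-by P65 ✓
(P65, P59): P65 overlapped-by P59 ✓
(P65, P60): P65 overlapped-by P60 ✓
(P65, P66): P65 overlapped-by P66 ✓
(P66, P58): P66 overlapped-by P58 ✓
(P66, P60): P66 overlapped-by P60 ✓
(P66, P67): P66 overlapped-by P67 ✓
(P66, P68): P66 overlapped-by P68 ✓
(P68, P58): P68 overlapped-by P58 ✓
... plus 1 further pairs not listed.
Count: 25.

25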